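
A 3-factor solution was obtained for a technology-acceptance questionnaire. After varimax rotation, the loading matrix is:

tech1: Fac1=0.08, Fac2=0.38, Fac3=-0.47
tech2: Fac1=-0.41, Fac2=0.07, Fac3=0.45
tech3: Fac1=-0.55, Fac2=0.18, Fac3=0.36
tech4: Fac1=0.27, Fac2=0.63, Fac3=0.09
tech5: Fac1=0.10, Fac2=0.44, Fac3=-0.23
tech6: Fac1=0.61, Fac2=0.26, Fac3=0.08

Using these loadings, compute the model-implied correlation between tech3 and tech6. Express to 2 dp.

r̂ = Σ λ_i·λ_j across factors = (-0.55)(0.61) + (0.18)(0.26) + (0.36)(0.08)
  = -0.3355 +0.0468 +0.0288 = -0.2599

-0.26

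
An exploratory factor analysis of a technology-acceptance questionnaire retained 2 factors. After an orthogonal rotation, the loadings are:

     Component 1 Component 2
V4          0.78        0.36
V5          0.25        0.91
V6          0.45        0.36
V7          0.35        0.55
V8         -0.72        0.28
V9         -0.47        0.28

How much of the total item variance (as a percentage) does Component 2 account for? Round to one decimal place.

25.8%

SS loadings for Component 2 = 0.36² + 0.91² + 0.36² + 0.55² + 0.28² + 0.28² = 1.5466
With 6 standardized items, total variance = 6. Proportion = 1.5466/6 = 0.2578 → 25.78%.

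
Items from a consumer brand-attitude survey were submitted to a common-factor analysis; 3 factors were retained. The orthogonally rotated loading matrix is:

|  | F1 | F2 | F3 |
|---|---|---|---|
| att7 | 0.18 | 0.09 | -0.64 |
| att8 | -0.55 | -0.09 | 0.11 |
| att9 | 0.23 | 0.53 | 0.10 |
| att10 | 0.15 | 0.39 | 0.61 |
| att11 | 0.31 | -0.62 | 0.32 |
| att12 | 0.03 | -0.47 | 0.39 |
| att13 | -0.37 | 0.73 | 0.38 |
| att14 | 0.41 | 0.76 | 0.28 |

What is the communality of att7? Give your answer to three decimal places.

h² = 0.18² + 0.09² + (-0.64)² = 0.0324 + 0.0081 + 0.4096 = 0.4501

0.450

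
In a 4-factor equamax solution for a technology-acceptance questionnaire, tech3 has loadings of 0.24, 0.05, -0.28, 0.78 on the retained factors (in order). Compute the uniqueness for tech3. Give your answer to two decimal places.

h² = 0.24² + 0.05² + (-0.28)² + 0.78² = 0.0576 + 0.0025 + 0.0784 + 0.6084 = 0.7469
Uniqueness u² = 1 − h² = 1 − 0.7469 = 0.2531

0.25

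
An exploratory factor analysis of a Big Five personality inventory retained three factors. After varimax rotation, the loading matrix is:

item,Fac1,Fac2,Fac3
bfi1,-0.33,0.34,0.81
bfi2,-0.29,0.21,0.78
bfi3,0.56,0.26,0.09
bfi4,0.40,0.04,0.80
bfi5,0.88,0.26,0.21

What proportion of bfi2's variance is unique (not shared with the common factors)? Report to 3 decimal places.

h² = (-0.29)² + 0.21² + 0.78² = 0.0841 + 0.0441 + 0.6084 = 0.7366
Uniqueness u² = 1 − h² = 1 − 0.7366 = 0.2634

0.263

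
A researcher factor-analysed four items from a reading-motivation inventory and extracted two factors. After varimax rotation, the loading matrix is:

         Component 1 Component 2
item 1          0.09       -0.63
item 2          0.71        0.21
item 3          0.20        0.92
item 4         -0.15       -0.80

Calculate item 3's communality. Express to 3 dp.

h² = 0.20² + 0.92² = 0.0400 + 0.8464 = 0.8864

0.886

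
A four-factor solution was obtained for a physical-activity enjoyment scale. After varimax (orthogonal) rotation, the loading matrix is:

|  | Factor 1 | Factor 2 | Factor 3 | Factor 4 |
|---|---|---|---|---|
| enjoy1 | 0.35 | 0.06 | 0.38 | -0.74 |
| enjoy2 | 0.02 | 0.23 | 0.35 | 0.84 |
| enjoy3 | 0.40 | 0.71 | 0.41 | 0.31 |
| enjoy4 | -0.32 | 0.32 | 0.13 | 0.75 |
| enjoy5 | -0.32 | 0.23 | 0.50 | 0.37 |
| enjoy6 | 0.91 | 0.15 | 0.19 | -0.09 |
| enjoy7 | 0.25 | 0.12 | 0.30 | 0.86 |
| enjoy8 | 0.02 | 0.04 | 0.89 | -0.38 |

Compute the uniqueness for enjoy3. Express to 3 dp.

h² = 0.40² + 0.71² + 0.41² + 0.31² = 0.1600 + 0.5041 + 0.1681 + 0.0961 = 0.9283
Uniqueness u² = 1 − h² = 1 − 0.9283 = 0.0717

0.072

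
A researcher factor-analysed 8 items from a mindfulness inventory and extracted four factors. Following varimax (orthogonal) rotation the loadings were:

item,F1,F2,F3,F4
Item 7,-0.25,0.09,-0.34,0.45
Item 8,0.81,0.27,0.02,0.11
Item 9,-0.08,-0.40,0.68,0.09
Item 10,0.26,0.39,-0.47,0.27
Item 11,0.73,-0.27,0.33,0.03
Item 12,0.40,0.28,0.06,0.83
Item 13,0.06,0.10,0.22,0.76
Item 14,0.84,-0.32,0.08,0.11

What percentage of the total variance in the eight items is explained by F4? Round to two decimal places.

SS loadings for F4 = 0.45² + 0.11² + 0.09² + 0.27² + 0.03² + 0.83² + 0.76² + 0.11² = 1.5751
With 8 standardized items, total variance = 8. Proportion = 1.5751/8 = 0.1969 → 19.69%.

19.69%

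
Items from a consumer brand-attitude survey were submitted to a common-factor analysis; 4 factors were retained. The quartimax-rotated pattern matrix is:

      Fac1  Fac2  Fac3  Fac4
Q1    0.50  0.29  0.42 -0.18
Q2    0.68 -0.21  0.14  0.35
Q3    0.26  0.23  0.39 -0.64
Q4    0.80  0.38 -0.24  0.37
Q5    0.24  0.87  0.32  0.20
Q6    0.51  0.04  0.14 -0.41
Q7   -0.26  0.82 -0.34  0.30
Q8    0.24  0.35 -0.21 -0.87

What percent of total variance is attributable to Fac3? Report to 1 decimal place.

SS loadings for Fac3 = 0.42² + 0.14² + 0.39² + (-0.24)² + 0.32² + 0.14² + (-0.34)² + (-0.21)² = 0.6874
With 8 standardized items, total variance = 8. Proportion = 0.6874/8 = 0.0859 → 8.59%.

8.6%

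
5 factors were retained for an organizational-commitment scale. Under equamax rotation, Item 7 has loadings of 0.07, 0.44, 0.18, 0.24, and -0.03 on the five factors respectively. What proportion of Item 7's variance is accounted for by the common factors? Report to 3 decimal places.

0.289

h² = 0.07² + 0.44² + 0.18² + 0.24² + (-0.03)² = 0.0049 + 0.1936 + 0.0324 + 0.0576 + 0.0009 = 0.2894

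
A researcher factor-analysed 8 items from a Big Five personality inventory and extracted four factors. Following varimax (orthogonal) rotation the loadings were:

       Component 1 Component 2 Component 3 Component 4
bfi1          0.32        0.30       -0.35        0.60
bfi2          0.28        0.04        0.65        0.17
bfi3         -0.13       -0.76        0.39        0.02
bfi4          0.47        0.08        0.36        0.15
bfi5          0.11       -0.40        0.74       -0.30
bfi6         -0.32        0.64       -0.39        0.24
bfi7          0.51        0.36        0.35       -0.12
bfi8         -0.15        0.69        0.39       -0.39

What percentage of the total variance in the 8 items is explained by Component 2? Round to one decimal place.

23.1%

SS loadings for Component 2 = 0.30² + 0.04² + (-0.76)² + 0.08² + (-0.40)² + 0.64² + 0.36² + 0.69² = 1.8509
With 8 standardized items, total variance = 8. Proportion = 1.8509/8 = 0.2314 → 23.14%.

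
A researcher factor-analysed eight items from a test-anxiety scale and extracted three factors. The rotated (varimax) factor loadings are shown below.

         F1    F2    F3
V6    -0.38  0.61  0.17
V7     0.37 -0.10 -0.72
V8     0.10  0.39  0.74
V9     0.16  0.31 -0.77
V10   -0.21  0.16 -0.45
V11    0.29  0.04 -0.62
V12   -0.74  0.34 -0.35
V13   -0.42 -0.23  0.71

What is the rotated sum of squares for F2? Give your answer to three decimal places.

0.826

SS loadings for F2 = 0.61² + (-0.10)² + 0.39² + 0.31² + 0.16² + 0.04² + 0.34² + (-0.23)² = 0.3721 + 0.0100 + 0.1521 + 0.0961 + 0.0256 + 0.0016 + 0.1156 + 0.0529 = 0.8260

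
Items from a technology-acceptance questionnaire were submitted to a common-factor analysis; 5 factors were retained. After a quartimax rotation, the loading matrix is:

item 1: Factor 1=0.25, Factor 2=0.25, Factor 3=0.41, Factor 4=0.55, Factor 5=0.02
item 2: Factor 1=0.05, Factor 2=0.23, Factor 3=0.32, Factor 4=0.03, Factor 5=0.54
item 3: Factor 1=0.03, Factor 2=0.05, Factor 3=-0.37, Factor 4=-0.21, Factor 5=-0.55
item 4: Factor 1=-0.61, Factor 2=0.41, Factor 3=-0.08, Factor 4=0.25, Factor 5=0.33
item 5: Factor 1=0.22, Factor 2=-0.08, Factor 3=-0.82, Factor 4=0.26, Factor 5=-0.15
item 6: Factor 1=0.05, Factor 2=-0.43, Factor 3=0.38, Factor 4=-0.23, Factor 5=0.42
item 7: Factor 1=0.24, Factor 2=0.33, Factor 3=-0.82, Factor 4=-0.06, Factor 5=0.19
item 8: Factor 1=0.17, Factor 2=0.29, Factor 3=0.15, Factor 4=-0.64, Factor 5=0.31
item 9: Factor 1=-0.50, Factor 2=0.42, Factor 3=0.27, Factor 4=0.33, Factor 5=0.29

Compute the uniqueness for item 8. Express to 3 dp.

h² = 0.17² + 0.29² + 0.15² + (-0.64)² + 0.31² = 0.0289 + 0.0841 + 0.0225 + 0.4096 + 0.0961 = 0.6412
Uniqueness u² = 1 − h² = 1 − 0.6412 = 0.3588

0.359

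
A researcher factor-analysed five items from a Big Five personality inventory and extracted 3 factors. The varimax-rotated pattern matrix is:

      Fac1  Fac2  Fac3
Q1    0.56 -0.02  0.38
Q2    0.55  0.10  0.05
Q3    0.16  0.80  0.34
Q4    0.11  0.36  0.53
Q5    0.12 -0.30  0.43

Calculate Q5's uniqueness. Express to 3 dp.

h² = 0.12² + (-0.30)² + 0.43² = 0.0144 + 0.0900 + 0.1849 = 0.2893
Uniqueness u² = 1 − h² = 1 − 0.2893 = 0.7107

0.711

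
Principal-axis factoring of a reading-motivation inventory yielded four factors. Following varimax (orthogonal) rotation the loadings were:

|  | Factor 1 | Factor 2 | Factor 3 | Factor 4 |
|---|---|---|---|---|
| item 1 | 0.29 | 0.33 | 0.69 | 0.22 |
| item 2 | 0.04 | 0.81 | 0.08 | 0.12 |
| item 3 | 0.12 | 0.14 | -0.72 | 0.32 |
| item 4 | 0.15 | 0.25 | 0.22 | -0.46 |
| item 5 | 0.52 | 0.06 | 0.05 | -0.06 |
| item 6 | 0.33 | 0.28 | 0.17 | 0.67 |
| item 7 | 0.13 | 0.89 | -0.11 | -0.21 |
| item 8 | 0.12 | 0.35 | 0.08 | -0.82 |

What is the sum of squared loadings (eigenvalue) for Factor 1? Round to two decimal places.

0.53

SS loadings for Factor 1 = 0.29² + 0.04² + 0.12² + 0.15² + 0.52² + 0.33² + 0.13² + 0.12² = 0.0841 + 0.0016 + 0.0144 + 0.0225 + 0.2704 + 0.1089 + 0.0169 + 0.0144 = 0.5332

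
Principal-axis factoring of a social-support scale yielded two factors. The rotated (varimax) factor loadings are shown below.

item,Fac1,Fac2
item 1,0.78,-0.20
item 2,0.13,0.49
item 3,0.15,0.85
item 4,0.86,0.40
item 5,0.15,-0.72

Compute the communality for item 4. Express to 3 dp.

0.900

h² = 0.86² + 0.40² = 0.7396 + 0.1600 = 0.8996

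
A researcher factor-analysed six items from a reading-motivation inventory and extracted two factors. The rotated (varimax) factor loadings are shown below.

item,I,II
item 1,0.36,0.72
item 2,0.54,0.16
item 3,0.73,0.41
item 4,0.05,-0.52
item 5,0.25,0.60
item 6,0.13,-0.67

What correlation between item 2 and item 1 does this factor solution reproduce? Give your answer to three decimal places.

r̂ = Σ λ_i·λ_j across factors = (0.54)(0.36) + (0.16)(0.72)
  = +0.1944 +0.1152 = 0.3096

0.310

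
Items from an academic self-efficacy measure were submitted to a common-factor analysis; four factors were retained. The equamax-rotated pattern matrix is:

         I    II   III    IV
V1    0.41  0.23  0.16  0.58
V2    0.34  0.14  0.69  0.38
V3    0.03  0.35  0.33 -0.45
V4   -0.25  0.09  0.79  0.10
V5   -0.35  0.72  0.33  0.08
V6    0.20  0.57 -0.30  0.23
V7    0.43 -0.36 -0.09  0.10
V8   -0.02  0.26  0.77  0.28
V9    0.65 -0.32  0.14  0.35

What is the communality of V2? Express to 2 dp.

h² = 0.34² + 0.14² + 0.69² + 0.38² = 0.1156 + 0.0196 + 0.4761 + 0.1444 = 0.7557

0.76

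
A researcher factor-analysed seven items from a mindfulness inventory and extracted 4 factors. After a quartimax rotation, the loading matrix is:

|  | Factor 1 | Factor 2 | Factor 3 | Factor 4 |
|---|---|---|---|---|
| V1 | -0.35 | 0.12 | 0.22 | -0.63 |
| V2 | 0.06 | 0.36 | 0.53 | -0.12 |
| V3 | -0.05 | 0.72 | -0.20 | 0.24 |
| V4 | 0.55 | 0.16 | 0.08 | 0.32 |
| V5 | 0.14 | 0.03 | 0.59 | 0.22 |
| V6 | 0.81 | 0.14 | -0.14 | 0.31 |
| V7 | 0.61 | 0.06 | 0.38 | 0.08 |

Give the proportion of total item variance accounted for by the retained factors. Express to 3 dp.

0.543

SS loadings by factor: 1.4789, 0.7121, 0.8878, 0.7222; total = 3.8010.
Total variance with 7 standardized items is 7, so the solution explains 3.8010/7 = 0.5430.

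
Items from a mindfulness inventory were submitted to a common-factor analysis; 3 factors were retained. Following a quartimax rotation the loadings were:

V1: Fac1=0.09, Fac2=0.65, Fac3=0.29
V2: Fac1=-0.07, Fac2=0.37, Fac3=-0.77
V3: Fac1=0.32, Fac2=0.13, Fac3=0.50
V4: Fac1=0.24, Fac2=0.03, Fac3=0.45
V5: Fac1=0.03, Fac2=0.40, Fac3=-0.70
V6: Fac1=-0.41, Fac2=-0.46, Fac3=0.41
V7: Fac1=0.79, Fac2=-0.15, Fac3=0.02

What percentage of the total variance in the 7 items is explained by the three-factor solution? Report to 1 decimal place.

53.2%

Communalities: 0.5147, 0.7347, 0.3693, 0.2610, 0.6509, 0.5478, 0.6470; Σh² = 3.7254.
Total variance with 7 standardized items is 7, so the solution explains 3.7254/7 = 0.5322 = 53.22%.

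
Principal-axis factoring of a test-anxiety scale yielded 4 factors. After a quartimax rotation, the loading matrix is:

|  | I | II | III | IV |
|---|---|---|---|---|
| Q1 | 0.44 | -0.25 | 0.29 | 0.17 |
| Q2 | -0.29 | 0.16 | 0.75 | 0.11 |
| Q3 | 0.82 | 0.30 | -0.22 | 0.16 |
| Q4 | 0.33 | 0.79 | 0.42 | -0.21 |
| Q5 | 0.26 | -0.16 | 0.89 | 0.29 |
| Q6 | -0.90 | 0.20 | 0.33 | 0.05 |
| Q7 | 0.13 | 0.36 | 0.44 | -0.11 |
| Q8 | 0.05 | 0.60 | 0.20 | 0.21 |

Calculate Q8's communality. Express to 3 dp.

h² = 0.05² + 0.60² + 0.20² + 0.21² = 0.0025 + 0.3600 + 0.0400 + 0.0441 = 0.4466

0.447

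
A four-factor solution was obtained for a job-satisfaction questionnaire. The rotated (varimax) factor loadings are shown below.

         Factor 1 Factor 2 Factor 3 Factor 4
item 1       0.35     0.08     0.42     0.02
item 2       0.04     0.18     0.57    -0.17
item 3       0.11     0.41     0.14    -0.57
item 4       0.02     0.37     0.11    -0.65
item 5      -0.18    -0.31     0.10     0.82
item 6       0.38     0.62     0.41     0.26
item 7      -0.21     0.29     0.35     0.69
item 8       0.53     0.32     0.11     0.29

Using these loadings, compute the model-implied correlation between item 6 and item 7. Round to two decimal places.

r̂ = Σ λ_i·λ_j across factors = (0.38)(-0.21) + (0.62)(0.29) + (0.41)(0.35) + (0.26)(0.69)
  = -0.0798 +0.1798 +0.1435 +0.1794 = 0.4229

0.42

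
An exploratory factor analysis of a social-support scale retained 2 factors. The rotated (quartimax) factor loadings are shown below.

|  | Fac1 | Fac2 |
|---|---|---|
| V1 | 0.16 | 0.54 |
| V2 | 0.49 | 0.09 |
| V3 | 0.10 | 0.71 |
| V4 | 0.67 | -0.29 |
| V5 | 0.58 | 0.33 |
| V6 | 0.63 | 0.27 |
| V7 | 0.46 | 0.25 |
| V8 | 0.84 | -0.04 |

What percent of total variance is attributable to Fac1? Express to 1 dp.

29.7%

SS loadings for Fac1 = 0.16² + 0.49² + 0.10² + 0.67² + 0.58² + 0.63² + 0.46² + 0.84² = 2.3751
With 8 standardized items, total variance = 8. Proportion = 2.3751/8 = 0.2969 → 29.69%.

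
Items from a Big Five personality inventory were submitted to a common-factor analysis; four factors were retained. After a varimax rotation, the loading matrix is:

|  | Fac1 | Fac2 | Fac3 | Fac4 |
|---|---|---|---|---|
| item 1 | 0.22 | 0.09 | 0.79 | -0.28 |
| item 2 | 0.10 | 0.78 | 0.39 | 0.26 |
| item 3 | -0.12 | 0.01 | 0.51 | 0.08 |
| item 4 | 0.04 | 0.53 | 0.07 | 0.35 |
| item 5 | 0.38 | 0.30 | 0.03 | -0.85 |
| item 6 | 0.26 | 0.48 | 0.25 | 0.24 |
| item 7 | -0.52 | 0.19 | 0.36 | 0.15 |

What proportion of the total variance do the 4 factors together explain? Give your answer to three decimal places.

0.589

SS loadings by factor: 0.5568, 1.2540, 1.2342, 1.0775; total = 4.1225.
Total variance with 7 standardized items is 7, so the solution explains 4.1225/7 = 0.5889.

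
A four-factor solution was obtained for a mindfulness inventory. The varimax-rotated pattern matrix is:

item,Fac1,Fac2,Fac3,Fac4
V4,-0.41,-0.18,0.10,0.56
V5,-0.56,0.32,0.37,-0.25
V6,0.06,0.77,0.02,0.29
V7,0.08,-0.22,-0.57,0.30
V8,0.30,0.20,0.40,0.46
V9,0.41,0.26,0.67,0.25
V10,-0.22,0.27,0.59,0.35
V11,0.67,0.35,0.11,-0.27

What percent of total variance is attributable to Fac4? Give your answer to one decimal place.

12.7%

SS loadings for Fac4 = 0.56² + (-0.25)² + 0.29² + 0.30² + 0.46² + 0.25² + 0.35² + (-0.27)² = 1.0197
With 8 standardized items, total variance = 8. Proportion = 1.0197/8 = 0.1275 → 12.75%.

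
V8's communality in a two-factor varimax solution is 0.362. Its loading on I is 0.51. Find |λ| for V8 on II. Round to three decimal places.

Under orthogonal rotation h² = Σλ², so λ_II² = h² − (0.2601) = 0.362 − 0.2601 = 0.1019.
|λ| = √0.1019 = 0.3192.

0.319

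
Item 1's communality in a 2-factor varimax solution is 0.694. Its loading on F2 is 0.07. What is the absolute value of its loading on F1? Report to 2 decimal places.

0.83

Under orthogonal rotation h² = Σλ², so λ_F1² = h² − (0.0049) = 0.694 − 0.0049 = 0.6891.
|λ| = √0.6891 = 0.8301.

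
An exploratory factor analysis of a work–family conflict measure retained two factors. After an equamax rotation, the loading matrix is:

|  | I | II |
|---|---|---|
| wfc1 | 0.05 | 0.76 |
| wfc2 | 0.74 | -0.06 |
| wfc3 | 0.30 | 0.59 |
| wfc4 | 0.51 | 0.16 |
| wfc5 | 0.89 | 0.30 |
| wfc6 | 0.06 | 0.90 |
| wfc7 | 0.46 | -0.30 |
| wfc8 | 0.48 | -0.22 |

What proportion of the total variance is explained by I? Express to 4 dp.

0.2672

SS loadings for I = 0.05² + 0.74² + 0.30² + 0.51² + 0.89² + 0.06² + 0.46² + 0.48² = 2.1379
Proportion of variance = 2.1379 / 8 = 0.2672.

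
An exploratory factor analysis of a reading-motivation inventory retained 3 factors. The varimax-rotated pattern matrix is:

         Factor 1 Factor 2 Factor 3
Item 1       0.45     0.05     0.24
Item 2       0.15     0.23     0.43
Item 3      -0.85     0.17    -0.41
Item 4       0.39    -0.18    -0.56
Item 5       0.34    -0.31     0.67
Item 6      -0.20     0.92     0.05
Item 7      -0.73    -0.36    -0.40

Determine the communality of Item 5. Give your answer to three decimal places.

0.661

h² = 0.34² + (-0.31)² + 0.67² = 0.1156 + 0.0961 + 0.4489 = 0.6606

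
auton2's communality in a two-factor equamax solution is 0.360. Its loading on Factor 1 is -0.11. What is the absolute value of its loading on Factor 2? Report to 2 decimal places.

Under orthogonal rotation h² = Σλ², so λ_Factor 2² = h² − (0.0121) = 0.360 − 0.0121 = 0.3479.
|λ| = √0.3479 = 0.5898.

0.59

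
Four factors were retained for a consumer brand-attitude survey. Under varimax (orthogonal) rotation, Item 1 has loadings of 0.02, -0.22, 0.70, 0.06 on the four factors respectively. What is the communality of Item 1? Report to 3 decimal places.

h² = 0.02² + (-0.22)² + 0.70² + 0.06² = 0.0004 + 0.0484 + 0.4900 + 0.0036 = 0.5424

0.542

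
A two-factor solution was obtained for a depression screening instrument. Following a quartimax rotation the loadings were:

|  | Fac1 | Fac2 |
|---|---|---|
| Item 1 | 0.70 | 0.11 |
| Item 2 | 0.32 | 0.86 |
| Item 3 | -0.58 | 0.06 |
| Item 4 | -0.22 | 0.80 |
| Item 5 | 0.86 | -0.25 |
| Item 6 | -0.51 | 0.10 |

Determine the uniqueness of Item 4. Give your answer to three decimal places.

0.312

h² = (-0.22)² + 0.80² = 0.0484 + 0.6400 = 0.6884
Uniqueness u² = 1 − h² = 1 − 0.6884 = 0.3116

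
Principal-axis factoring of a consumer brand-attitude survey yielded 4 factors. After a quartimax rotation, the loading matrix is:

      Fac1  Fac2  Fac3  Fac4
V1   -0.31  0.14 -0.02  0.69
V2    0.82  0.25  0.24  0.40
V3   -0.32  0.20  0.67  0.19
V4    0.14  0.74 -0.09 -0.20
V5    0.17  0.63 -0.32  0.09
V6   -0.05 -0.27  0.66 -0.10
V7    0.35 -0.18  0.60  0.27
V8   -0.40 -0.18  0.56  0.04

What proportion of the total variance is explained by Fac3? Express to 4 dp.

SS loadings for Fac3 = (-0.02)² + 0.24² + 0.67² + (-0.09)² + (-0.32)² + 0.66² + 0.60² + 0.56² = 1.7266
Proportion of variance = 1.7266 / 8 = 0.2158.

0.2158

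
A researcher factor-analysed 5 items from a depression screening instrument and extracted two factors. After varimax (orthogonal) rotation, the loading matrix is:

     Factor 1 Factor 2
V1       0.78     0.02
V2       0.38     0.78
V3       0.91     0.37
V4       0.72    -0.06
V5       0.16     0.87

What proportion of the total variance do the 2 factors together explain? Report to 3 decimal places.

0.726

SS loadings by factor: 2.1249, 1.5062; total = 3.6311.
Total variance with 5 standardized items is 5, so the solution explains 3.6311/5 = 0.7262.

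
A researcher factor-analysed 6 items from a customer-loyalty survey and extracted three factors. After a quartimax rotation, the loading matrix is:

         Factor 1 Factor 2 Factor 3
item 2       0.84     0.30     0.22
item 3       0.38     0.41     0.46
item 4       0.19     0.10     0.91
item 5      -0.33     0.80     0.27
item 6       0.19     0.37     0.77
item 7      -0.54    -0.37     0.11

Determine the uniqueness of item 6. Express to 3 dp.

h² = 0.19² + 0.37² + 0.77² = 0.0361 + 0.1369 + 0.5929 = 0.7659
Uniqueness u² = 1 − h² = 1 − 0.7659 = 0.2341

0.234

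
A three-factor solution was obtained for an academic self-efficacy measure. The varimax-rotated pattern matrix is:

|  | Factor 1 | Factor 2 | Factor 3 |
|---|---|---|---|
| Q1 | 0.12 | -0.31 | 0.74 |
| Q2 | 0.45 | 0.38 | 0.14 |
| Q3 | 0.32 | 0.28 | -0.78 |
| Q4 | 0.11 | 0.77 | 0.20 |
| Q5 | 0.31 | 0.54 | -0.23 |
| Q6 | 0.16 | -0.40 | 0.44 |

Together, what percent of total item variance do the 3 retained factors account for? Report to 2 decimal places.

Communalities: 0.6581, 0.3665, 0.7892, 0.6450, 0.4406, 0.3792; Σh² = 3.2786.
Total variance with 6 standardized items is 6, so the solution explains 3.2786/6 = 0.5464 = 54.64%.

54.64%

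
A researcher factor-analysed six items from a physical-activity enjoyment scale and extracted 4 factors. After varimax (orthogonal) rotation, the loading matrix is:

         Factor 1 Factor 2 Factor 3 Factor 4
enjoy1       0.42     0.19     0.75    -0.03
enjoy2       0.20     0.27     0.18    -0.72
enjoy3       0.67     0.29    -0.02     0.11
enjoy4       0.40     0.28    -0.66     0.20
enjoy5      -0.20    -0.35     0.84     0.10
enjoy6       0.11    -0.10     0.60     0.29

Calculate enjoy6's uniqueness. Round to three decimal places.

0.534

h² = 0.11² + (-0.10)² + 0.60² + 0.29² = 0.0121 + 0.0100 + 0.3600 + 0.0841 = 0.4662
Uniqueness u² = 1 − h² = 1 − 0.4662 = 0.5338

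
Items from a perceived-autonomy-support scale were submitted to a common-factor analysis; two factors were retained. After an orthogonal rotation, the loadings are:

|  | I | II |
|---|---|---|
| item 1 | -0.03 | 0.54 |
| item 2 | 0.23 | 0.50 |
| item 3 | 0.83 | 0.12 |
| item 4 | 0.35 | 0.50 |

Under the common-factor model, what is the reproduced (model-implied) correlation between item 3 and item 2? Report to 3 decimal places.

r̂ = Σ λ_i·λ_j across factors = (0.83)(0.23) + (0.12)(0.50)
  = +0.1909 +0.0600 = 0.2509

0.251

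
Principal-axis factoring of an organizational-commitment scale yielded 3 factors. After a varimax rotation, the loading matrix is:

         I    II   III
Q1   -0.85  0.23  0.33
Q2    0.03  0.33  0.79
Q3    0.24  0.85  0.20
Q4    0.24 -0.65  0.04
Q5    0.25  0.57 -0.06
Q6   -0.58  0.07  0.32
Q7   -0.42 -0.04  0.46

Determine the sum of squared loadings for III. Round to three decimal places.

1.092

SS loadings for III = 0.33² + 0.79² + 0.20² + 0.04² + (-0.06)² + 0.32² + 0.46² = 0.1089 + 0.6241 + 0.0400 + 0.0016 + 0.0036 + 0.1024 + 0.2116 = 1.0922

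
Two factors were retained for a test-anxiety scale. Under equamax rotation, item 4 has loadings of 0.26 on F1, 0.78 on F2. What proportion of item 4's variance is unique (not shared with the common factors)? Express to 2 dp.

0.32

h² = 0.26² + 0.78² = 0.0676 + 0.6084 = 0.6760
Uniqueness u² = 1 − h² = 1 − 0.6760 = 0.3240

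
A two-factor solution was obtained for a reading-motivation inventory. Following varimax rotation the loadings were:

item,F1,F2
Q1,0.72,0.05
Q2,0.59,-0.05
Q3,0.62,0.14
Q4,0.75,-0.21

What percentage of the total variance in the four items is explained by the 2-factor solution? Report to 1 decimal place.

SS loadings by factor: 1.8134, 0.0687; total = 1.8821.
Total variance with 4 standardized items is 4, so the solution explains 1.8821/4 = 0.4705 = 47.05%.

47.1%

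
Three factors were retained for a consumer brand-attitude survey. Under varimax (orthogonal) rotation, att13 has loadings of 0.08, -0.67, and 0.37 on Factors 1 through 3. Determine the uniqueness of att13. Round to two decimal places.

h² = 0.08² + (-0.67)² + 0.37² = 0.0064 + 0.4489 + 0.1369 = 0.5922
Uniqueness u² = 1 − h² = 1 − 0.5922 = 0.4078

0.41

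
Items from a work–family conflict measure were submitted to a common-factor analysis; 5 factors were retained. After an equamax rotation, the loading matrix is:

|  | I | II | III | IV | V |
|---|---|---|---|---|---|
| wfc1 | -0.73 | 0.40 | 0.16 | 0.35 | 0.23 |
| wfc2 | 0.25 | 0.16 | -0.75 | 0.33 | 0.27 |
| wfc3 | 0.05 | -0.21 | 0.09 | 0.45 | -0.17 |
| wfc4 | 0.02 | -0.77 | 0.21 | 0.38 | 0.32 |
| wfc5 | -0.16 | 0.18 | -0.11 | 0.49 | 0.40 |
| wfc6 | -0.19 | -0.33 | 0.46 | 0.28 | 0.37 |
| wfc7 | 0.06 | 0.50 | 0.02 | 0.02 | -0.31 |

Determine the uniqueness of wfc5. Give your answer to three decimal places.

0.530

h² = (-0.16)² + 0.18² + (-0.11)² + 0.49² + 0.40² = 0.0256 + 0.0324 + 0.0121 + 0.2401 + 0.1600 = 0.4702
Uniqueness u² = 1 − h² = 1 − 0.4702 = 0.5298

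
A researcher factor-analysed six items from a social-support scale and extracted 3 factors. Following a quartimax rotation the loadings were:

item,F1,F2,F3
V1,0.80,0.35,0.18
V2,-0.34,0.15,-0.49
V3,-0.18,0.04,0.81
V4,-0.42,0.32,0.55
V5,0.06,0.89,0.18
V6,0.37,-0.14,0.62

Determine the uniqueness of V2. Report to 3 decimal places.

0.622

h² = (-0.34)² + 0.15² + (-0.49)² = 0.1156 + 0.0225 + 0.2401 = 0.3782
Uniqueness u² = 1 − h² = 1 − 0.3782 = 0.6218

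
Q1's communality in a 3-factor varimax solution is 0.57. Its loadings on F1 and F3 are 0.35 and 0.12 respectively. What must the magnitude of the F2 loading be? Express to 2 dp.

0.66

Under orthogonal rotation h² = Σλ², so λ_F2² = h² − (0.1369) = 0.57 − 0.1369 = 0.4331.
|λ| = √0.4331 = 0.6581.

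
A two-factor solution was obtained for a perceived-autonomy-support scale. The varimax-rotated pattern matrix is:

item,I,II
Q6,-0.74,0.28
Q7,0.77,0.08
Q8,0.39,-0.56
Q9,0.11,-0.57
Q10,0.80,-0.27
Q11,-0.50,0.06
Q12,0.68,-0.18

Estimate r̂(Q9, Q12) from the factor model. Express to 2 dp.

r̂ = Σ λ_i·λ_j across factors = (0.11)(0.68) + (-0.57)(-0.18)
  = +0.0748 +0.1026 = 0.1774

0.18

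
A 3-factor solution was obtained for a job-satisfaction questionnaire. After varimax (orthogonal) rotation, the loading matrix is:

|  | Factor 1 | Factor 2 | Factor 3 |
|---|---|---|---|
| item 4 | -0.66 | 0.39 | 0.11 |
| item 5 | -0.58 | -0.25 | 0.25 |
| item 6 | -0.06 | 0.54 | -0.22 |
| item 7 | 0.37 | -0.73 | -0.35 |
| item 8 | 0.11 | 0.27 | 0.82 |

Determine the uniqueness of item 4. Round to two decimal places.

h² = (-0.66)² + 0.39² + 0.11² = 0.4356 + 0.1521 + 0.0121 = 0.5998
Uniqueness u² = 1 − h² = 1 − 0.5998 = 0.4002

0.40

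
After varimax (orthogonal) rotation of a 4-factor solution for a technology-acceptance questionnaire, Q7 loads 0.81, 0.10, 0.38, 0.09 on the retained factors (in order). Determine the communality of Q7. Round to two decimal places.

0.82

h² = 0.81² + 0.10² + 0.38² + 0.09² = 0.6561 + 0.0100 + 0.1444 + 0.0081 = 0.8186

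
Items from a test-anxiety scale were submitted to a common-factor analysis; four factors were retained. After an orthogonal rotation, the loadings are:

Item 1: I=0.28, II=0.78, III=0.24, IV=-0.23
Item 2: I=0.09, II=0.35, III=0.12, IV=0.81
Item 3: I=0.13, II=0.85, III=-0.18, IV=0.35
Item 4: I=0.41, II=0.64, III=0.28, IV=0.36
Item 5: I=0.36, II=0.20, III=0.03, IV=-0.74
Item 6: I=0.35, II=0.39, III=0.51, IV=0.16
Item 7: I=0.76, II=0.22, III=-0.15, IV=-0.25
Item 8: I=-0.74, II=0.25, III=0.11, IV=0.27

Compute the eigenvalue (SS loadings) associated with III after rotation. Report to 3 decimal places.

SS loadings for III = 0.24² + 0.12² + (-0.18)² + 0.28² + 0.03² + 0.51² + (-0.15)² + 0.11² = 0.0576 + 0.0144 + 0.0324 + 0.0784 + 0.0009 + 0.2601 + 0.0225 + 0.0121 = 0.4784

0.478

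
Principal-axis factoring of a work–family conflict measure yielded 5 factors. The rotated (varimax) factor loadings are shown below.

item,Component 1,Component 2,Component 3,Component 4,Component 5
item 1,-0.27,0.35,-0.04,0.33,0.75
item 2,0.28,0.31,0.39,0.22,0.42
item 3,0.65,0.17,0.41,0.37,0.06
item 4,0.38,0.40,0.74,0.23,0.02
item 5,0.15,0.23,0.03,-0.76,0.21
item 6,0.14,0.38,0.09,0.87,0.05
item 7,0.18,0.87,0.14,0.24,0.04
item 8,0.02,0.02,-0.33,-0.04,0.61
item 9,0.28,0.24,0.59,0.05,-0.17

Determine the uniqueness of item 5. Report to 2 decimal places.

h² = 0.15² + 0.23² + 0.03² + (-0.76)² + 0.21² = 0.0225 + 0.0529 + 0.0009 + 0.5776 + 0.0441 = 0.6980
Uniqueness u² = 1 − h² = 1 − 0.6980 = 0.3020

0.30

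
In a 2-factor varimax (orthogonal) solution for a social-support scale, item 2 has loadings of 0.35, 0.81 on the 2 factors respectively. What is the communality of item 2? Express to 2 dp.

h² = 0.35² + 0.81² = 0.1225 + 0.6561 = 0.7786

0.78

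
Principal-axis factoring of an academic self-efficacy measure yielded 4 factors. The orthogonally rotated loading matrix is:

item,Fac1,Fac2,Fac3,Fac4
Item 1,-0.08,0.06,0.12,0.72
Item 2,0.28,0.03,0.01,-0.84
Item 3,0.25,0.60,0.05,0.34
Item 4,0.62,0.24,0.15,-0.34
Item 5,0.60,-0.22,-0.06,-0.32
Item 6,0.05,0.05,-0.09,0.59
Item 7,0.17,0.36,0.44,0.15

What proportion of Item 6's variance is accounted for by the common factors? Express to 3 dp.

0.361

h² = 0.05² + 0.05² + (-0.09)² + 0.59² = 0.0025 + 0.0025 + 0.0081 + 0.3481 = 0.3612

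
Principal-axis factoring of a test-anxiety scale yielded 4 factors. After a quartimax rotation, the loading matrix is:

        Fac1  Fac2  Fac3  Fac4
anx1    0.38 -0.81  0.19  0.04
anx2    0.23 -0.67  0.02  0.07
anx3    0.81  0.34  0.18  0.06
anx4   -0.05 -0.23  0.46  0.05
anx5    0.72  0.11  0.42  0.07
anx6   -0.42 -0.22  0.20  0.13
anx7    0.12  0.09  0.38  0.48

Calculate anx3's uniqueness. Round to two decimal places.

0.19

h² = 0.81² + 0.34² + 0.18² + 0.06² = 0.6561 + 0.1156 + 0.0324 + 0.0036 = 0.8077
Uniqueness u² = 1 − h² = 1 − 0.8077 = 0.1923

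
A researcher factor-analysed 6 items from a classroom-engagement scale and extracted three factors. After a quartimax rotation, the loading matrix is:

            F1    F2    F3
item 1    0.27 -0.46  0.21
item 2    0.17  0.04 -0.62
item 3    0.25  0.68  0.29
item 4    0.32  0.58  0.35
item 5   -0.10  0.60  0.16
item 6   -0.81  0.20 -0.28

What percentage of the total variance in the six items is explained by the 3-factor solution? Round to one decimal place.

SS loadings by factor: 0.9328, 1.4120, 0.7391; total = 3.0839.
Total variance with 6 standardized items is 6, so the solution explains 3.0839/6 = 0.5140 = 51.40%.

51.4%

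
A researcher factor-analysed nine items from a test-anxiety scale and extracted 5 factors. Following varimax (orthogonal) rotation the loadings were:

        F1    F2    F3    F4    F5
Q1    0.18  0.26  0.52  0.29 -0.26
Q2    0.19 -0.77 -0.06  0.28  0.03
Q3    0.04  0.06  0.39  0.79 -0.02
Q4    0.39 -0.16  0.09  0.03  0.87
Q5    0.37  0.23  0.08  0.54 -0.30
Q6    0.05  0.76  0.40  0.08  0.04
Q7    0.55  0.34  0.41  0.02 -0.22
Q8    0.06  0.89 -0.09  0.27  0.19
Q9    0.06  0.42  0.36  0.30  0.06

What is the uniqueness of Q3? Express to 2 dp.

h² = 0.04² + 0.06² + 0.39² + 0.79² + (-0.02)² = 0.0016 + 0.0036 + 0.1521 + 0.6241 + 0.0004 = 0.7818
Uniqueness u² = 1 − h² = 1 − 0.7818 = 0.2182

0.22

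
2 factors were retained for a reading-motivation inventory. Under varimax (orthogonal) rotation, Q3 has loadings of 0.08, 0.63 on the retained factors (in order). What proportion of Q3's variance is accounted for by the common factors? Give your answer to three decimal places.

h² = 0.08² + 0.63² = 0.0064 + 0.3969 = 0.4033

0.403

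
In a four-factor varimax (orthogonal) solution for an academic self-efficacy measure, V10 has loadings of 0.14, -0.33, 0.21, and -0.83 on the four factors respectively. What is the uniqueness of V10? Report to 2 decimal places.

0.14

h² = 0.14² + (-0.33)² + 0.21² + (-0.83)² = 0.0196 + 0.1089 + 0.0441 + 0.6889 = 0.8615
Uniqueness u² = 1 − h² = 1 − 0.8615 = 0.1385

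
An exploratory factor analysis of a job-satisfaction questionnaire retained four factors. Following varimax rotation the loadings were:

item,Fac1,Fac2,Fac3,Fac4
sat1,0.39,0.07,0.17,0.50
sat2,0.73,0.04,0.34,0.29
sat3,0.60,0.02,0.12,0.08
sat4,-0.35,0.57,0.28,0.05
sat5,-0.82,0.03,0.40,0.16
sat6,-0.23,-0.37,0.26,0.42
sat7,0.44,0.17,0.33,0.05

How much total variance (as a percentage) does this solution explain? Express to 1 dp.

52.9%

Communalities: 0.4359, 0.7342, 0.3812, 0.5283, 0.8589, 0.4338, 0.3339; Σh² = 3.7062.
Total variance with 7 standardized items is 7, so the solution explains 3.7062/7 = 0.5295 = 52.95%.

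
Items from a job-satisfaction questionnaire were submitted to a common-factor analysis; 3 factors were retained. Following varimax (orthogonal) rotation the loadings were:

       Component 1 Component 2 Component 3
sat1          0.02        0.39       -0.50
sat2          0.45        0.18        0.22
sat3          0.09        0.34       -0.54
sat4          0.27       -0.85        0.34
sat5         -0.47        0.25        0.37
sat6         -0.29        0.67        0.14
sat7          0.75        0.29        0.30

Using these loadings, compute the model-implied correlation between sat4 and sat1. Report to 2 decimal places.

-0.50

r̂ = Σ λ_i·λ_j across factors = (0.27)(0.02) + (-0.85)(0.39) + (0.34)(-0.50)
  = +0.0054 -0.3315 -0.1700 = -0.4961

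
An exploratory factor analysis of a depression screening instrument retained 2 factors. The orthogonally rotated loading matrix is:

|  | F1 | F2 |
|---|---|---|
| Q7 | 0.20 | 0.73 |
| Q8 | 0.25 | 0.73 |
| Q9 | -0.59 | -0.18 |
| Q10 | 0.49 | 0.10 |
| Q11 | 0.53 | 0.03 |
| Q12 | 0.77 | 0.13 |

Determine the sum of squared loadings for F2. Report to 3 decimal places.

SS loadings for F2 = 0.73² + 0.73² + (-0.18)² + 0.10² + 0.03² + 0.13² = 0.5329 + 0.5329 + 0.0324 + 0.0100 + 0.0009 + 0.0169 = 1.1260

1.126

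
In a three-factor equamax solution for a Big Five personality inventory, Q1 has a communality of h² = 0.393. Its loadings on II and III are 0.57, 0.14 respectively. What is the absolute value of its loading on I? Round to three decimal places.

Under orthogonal rotation h² = Σλ², so λ_I² = h² − (0.3445) = 0.393 − 0.3445 = 0.0485.
|λ| = √0.0485 = 0.2202.

0.220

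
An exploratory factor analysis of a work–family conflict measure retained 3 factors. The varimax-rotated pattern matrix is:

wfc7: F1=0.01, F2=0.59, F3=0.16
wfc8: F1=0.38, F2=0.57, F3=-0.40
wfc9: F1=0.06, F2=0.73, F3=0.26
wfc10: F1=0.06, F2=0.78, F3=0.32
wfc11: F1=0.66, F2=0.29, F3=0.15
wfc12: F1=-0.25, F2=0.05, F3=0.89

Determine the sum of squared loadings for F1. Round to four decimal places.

SS loadings for F1 = 0.01² + 0.38² + 0.06² + 0.06² + 0.66² + (-0.25)² = 0.0001 + 0.1444 + 0.0036 + 0.0036 + 0.4356 + 0.0625 = 0.6498

0.6498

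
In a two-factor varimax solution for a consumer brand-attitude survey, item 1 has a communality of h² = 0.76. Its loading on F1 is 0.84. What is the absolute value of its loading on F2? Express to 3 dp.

0.233

Under orthogonal rotation h² = Σλ², so λ_F2² = h² − (0.7056) = 0.76 − 0.7056 = 0.0544.
|λ| = √0.0544 = 0.2332.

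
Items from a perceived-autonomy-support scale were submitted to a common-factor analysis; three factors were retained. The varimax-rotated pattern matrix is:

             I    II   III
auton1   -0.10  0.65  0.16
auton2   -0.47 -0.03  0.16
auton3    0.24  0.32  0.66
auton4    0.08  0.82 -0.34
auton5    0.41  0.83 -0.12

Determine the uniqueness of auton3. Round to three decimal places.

0.404

h² = 0.24² + 0.32² + 0.66² = 0.0576 + 0.1024 + 0.4356 = 0.5956
Uniqueness u² = 1 − h² = 1 − 0.5956 = 0.4044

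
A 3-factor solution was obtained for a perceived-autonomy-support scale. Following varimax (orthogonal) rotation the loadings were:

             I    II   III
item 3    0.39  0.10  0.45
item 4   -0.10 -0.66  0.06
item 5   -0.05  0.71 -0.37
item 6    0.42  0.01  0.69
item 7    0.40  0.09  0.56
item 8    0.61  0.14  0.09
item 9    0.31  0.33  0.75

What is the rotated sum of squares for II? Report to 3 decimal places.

1.086

SS loadings for II = 0.10² + (-0.66)² + 0.71² + 0.01² + 0.09² + 0.14² + 0.33² = 0.0100 + 0.4356 + 0.5041 + 0.0001 + 0.0081 + 0.0196 + 0.1089 = 1.0864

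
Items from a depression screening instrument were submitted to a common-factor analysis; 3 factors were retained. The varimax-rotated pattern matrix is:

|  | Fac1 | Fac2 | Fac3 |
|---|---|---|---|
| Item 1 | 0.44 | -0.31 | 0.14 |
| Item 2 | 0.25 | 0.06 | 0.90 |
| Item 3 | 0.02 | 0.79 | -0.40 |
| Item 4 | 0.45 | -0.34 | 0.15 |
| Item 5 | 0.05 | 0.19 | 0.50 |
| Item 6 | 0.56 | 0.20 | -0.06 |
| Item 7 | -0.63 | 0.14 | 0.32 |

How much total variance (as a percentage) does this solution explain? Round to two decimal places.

49.65%

Communalities: 0.3093, 0.8761, 0.7845, 0.3406, 0.2886, 0.3572, 0.5189; Σh² = 3.4752.
Total variance with 7 standardized items is 7, so the solution explains 3.4752/7 = 0.4965 = 49.65%.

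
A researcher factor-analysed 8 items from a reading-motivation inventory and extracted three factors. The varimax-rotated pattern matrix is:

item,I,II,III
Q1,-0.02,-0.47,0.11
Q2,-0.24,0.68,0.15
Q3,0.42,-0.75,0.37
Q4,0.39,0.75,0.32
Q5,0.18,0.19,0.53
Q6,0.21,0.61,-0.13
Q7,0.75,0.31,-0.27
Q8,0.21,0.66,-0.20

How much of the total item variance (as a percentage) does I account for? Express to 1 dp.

SS loadings for I = (-0.02)² + (-0.24)² + 0.42² + 0.39² + 0.18² + 0.21² + 0.75² + 0.21² = 1.0696
With 8 standardized items, total variance = 8. Proportion = 1.0696/8 = 0.1337 → 13.37%.

13.4%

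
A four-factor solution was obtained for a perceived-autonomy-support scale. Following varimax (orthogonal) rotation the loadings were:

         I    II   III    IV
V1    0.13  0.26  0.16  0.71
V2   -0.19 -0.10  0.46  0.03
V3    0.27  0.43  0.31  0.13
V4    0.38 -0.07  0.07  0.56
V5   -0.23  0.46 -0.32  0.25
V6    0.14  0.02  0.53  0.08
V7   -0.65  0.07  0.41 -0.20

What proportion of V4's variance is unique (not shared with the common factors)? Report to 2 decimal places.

0.53

h² = 0.38² + (-0.07)² + 0.07² + 0.56² = 0.1444 + 0.0049 + 0.0049 + 0.3136 = 0.4678
Uniqueness u² = 1 − h² = 1 − 0.4678 = 0.5322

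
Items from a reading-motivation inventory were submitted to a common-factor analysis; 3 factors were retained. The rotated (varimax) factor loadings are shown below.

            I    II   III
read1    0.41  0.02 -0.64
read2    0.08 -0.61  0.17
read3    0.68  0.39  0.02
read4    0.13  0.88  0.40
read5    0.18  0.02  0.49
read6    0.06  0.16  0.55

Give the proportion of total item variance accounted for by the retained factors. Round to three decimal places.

0.526

SS loadings by factor: 0.6898, 1.3250, 1.1415; total = 3.1563.
Total variance with 6 standardized items is 6, so the solution explains 3.1563/6 = 0.5261.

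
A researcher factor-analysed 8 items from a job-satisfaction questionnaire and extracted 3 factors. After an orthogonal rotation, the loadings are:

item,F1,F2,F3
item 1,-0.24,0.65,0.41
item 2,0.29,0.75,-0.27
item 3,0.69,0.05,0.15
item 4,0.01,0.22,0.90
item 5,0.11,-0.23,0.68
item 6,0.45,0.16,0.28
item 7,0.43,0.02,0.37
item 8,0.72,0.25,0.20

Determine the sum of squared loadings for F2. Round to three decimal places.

SS loadings for F2 = 0.65² + 0.75² + 0.05² + 0.22² + (-0.23)² + 0.16² + 0.02² + 0.25² = 0.4225 + 0.5625 + 0.0025 + 0.0484 + 0.0529 + 0.0256 + 0.0004 + 0.0625 = 1.1773

1.177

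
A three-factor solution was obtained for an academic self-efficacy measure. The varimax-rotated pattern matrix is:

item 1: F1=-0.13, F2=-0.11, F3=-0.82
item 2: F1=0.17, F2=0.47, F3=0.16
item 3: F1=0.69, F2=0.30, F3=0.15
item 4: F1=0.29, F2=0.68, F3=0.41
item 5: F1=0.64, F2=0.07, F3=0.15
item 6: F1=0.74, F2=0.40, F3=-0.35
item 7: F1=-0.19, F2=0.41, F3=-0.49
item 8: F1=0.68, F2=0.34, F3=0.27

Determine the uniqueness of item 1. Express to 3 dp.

h² = (-0.13)² + (-0.11)² + (-0.82)² = 0.0169 + 0.0121 + 0.6724 = 0.7014
Uniqueness u² = 1 − h² = 1 − 0.7014 = 0.2986

0.299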